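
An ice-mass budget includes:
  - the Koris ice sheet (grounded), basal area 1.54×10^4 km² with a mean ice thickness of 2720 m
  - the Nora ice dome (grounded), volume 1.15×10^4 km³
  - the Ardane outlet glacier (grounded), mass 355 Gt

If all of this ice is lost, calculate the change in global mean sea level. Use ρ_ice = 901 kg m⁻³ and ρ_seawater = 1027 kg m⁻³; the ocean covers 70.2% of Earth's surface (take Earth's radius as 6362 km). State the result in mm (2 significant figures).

Koris: ice volume = 1.54×10^4 km² × 2720 m = 4.189×10^4 km³; 4.189×10^4 × (901/1027) = 3.675×10^4 km³ of water.
Nora: 1.15×10^4 km³ × (901/1027) = 1.009×10^4 km³ of water.
Ardane: 355 Gt = 3.550×10^14 kg; dividing by ρ_w = 1027 kg m⁻³ gives 3.457×10^11 m³ of water.
Total added water ≈ 4.718×10^13 m³ over 3.57×10^14 m² → Δh = 0.132 m = 130 mm.

≈ 130 mm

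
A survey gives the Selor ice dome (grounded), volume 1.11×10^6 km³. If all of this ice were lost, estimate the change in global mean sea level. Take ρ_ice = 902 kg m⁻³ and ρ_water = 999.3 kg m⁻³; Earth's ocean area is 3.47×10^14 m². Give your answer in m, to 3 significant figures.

≈ 2.89 m

Selor: 1.11×10^6 km³ × (902/999.3) = 1.002×10^6 km³ of water.
Spread over 3.47×10^14 m² of ocean, Δh = 1.002×10^15 / 3.47×10^14 = 2.89 m.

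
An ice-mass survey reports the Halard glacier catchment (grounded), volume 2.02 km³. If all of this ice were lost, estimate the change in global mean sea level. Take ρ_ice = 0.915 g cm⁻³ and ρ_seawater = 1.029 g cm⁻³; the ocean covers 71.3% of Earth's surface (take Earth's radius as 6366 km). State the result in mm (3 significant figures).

≈ 4.95×10^-3 mm

Halard: 2.02 km³ × (915/1029) = 1.796 km³ of water.
Spread over 3.63×10^14 m² of ocean, Δh = 1.796×10^9 / 3.63×10^14 = 4.95×10^-6 m = 4.95×10^-3 mm.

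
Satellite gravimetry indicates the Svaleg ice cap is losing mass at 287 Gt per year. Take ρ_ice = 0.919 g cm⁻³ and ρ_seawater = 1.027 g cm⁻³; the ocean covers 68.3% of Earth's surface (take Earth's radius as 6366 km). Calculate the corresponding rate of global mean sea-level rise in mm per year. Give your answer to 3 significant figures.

≈ 0.803 mm/yr

ρ_w = 1.027 g cm⁻³ = 1027 kg m⁻³. Annual water volume added = 287 Gt / ρ_w = 2.870×10^14 kg / 1027 kg m⁻³ = 2.795×10^11 m³.
Δh per year = 2.795×10^11 / 3.48×10^14 = 8.03×10^-4 m = 0.803 mm.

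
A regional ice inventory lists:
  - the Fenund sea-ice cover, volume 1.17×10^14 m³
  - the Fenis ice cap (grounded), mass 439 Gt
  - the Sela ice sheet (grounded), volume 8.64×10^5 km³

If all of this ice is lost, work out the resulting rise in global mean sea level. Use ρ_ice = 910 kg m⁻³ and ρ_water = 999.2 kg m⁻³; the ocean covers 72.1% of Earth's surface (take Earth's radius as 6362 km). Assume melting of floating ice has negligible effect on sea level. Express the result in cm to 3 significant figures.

The Fenund sea-ice cover is floating and already displaces its own weight of water, so its melt adds essentially nothing to sea level.
Fenis: 439 Gt = 4.390×10^14 kg; dividing by ρ_w = 999.2 kg m⁻³ gives 4.394×10^11 m³ of water.
Sela: 8.64×10^5 km³ × (910/999.2) = 7.869×10^5 km³ of water.
Total added water ≈ 7.873×10^14 m³ over 3.67×10^14 m² → Δh = 2.15 m = 215 cm.

≈ 215 cm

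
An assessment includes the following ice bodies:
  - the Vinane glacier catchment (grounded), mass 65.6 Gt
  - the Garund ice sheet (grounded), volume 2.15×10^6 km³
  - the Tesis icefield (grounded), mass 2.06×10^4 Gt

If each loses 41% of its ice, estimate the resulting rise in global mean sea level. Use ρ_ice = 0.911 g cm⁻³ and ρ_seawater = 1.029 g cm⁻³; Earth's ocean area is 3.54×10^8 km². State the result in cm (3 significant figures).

≈ 223 cm

Vinane: 0.41 × 65.6 Gt = 2.690×10^13 kg; dividing by ρ_w = 1.029 g cm⁻³ = 1029 kg m⁻³ gives 2.614×10^10 m³ of water.
Garund: 0.41 × 2.15×10^6 km³ × (911/1029) = 7.804×10^5 km³ of water.
Tesis: 0.41 × 2.06×10^4 Gt = 8.446×10^15 kg; dividing by ρ_w = 1029 kg m⁻³ gives 8.208×10^12 m³ of water.
Total added water ≈ 7.886×10^14 m³ over 3.54×10^14 m² → Δh = 2.23 m = 223 cm.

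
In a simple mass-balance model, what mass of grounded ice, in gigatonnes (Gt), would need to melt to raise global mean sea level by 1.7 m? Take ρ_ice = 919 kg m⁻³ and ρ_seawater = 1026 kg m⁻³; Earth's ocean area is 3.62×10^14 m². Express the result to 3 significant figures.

≈ 6.31×10^5 Gt

Required water volume = Δh × A = 1.7 m × 3.62×10^14 m² = 6.154×10^14 m³.
ρ_w = 1026 kg m⁻³, so the mass of water = 6.154×10^14 m³ × 1026 kg m⁻³ = 6.314×10^17 kg = 6.31×10^5 Gt (and the same mass of ice, by conservation).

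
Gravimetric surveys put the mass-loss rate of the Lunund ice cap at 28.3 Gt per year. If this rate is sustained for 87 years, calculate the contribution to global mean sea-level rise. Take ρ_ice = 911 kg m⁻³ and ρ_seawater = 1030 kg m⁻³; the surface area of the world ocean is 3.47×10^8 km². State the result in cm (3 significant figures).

≈ 0.689 cm

Total mass lost = 28.3 Gt/yr × 87 yr = 2462 Gt = 2.462×10^15 kg.
ρ_w = 1030 kg m⁻³, so water volume = 2.462×10^15 / 1030 = 2.390×10^12 m³.
Δh = 2.390×10^12 / 3.47×10^14 = 6.89×10^-3 m = 0.689 cm.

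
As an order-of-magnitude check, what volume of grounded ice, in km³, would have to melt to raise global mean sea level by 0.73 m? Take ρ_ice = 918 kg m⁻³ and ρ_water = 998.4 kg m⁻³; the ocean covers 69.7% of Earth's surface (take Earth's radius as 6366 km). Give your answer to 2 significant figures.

Required water volume = Δh × A = 0.73 m × 3.55×10^14 m² = 2.591×10^14 m³ = 2.591×10^5 km³.
Ice volume = water volume × ρ_w/ρ_ice = 2.591×10^5 × 998.4/918 = 2.8×10^5 km³.

≈ 2.8×10^5 km³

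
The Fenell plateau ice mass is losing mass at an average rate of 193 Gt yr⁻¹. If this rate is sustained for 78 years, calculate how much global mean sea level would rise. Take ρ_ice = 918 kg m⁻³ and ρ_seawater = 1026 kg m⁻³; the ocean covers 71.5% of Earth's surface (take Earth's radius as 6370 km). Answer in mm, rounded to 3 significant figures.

Total mass lost = 193 Gt/yr × 78 yr = 1.505×10^4 Gt = 1.505×10^16 kg.
ρ_w = 1026 kg m⁻³, so water volume = 1.505×10^16 / 1026 = 1.467×10^13 m³.
Δh = 1.467×10^13 / 3.65×10^14 = 0.0402 m = 40.2 mm.

≈ 40.2 mm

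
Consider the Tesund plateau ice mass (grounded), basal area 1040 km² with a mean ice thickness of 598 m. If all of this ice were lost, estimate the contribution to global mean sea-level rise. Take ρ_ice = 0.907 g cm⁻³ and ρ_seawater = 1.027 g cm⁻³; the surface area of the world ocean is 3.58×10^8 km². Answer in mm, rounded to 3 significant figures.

≈ 1.53 mm

Tesund: ice volume = 1040 km² × 598 m = 621.9 km³; 621.9 × (907/1027) = 549.3 km³ of water.
Spread over 3.58×10^14 m² of ocean, Δh = 5.493×10^11 / 3.58×10^14 = 1.53×10^-3 m = 1.53 mm.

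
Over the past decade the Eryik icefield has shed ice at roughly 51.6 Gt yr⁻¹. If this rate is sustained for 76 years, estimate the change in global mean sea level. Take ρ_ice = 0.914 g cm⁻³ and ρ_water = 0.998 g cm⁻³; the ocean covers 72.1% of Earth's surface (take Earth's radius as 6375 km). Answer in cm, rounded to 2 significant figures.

≈ 1.1 cm

Total mass lost = 51.6 Gt/yr × 76 yr = 3922 Gt = 3.922×10^15 kg.
ρ_w = 0.998 g cm⁻³ = 998 kg m⁻³, so water volume = 3.922×10^15 / 998 = 3.929×10^12 m³.
Δh = 3.929×10^12 / 3.68×10^14 = 0.0107 m = 1.1 cm.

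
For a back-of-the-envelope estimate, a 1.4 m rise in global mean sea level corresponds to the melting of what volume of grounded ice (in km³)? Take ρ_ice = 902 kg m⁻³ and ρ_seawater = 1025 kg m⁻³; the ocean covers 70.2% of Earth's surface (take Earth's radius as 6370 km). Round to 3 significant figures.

≈ 5.69×10^5 km³

Required water volume = Δh × A = 1.4 m × 3.58×10^14 m² = 5.011×10^14 m³ = 5.011×10^5 km³.
Ice volume = water volume × ρ_w/ρ_ice = 5.011×10^5 × 1025/902 = 5.69×10^5 km³.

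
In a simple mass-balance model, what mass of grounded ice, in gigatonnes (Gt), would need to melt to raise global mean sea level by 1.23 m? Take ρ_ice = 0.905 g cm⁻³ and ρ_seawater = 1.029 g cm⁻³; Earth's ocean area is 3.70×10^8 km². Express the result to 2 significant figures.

Required water volume = Δh × A = 1.23 m × 3.70×10^14 m² = 4.551×10^14 m³.
ρ_w = 1.029 g cm⁻³ = 1029 kg m⁻³, so the mass of water = 4.551×10^14 m³ × 1029 kg m⁻³ = 4.683×10^17 kg = 4.7×10^5 Gt (and the same mass of ice, by conservation).

≈ 4.7×10^5 Gt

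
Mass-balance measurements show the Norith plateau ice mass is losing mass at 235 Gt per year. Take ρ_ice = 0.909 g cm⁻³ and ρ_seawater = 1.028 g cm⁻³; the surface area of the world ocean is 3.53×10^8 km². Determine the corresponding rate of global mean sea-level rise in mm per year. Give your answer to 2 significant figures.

ρ_w = 1.028 g cm⁻³ = 1028 kg m⁻³. Annual water volume added = 235 Gt / ρ_w = 2.350×10^14 kg / 1028 kg m⁻³ = 2.286×10^11 m³.
Δh per year = 2.286×10^11 / 3.53×10^14 = 6.48×10^-4 m = 0.65 mm.

≈ 0.65 mm/yr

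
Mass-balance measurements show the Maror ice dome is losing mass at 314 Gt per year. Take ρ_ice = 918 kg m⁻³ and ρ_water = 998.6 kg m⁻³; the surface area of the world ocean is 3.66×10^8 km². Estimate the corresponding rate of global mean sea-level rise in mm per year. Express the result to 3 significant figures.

ρ_w = 998.6 kg m⁻³. Annual water volume added = 314 Gt / ρ_w = 3.140×10^14 kg / 998.6 kg m⁻³ = 3.144×10^11 m³.
Δh per year = 3.144×10^11 / 3.66×10^14 = 8.59×10^-4 m = 0.859 mm.

≈ 0.859 mm/yr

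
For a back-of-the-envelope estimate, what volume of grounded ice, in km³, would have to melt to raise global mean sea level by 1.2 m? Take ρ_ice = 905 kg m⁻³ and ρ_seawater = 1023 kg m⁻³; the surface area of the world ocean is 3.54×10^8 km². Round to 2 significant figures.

≈ 4.8×10^5 km³

Required water volume = Δh × A = 1.2 m × 3.54×10^14 m² = 4.248×10^14 m³ = 4.248×10^5 km³.
Ice volume = water volume × ρ_w/ρ_ice = 4.248×10^5 × 1023/905 = 4.8×10^5 km³.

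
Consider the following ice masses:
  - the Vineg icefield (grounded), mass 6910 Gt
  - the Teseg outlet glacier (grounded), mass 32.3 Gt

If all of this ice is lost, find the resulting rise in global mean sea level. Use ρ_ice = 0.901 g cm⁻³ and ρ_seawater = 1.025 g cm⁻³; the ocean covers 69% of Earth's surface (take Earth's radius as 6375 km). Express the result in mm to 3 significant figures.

Vineg: 6910 Gt = 6.910×10^15 kg; dividing by ρ_w = 1.025 g cm⁻³ = 1025 kg m⁻³ gives 6.741×10^12 m³ of water.
Teseg: 32.3 Gt = 3.230×10^13 kg; dividing by ρ_w = 1025 kg m⁻³ gives 3.151×10^10 m³ of water.
Total added water ≈ 6.773×10^12 m³ over 3.52×10^14 m² → Δh = 0.0192 m = 19.2 mm.

≈ 19.2 mm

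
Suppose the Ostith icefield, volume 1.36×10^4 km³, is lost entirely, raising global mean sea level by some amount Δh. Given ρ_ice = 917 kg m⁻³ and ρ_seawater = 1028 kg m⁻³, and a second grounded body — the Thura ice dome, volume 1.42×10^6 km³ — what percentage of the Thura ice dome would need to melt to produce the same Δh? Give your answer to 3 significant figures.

Equal sea-level rise means equal mass of meltwater, i.e. equal mass of ice lost.
Ice mass of Ostith: 1.247×10^16 kg; ice mass of Thura: 1.302×10^18 kg.
Fraction required = 1.247×10^16 / 1.302×10^18 = 9.58×10^-3 → 0.958 %.

≈ 0.958 %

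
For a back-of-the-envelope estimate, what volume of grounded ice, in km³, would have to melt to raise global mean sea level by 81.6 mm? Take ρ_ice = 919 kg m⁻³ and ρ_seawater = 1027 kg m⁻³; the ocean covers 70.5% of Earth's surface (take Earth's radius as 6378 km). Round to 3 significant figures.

≈ 3.29×10^4 km³

Required water volume = Δh × A = 0.0816 m × 3.60×10^14 m² = 2.941×10^13 m³ = 2.941×10^4 km³.
Ice volume = water volume × ρ_w/ρ_ice = 2.941×10^4 × 1027/919 = 3.29×10^4 km³.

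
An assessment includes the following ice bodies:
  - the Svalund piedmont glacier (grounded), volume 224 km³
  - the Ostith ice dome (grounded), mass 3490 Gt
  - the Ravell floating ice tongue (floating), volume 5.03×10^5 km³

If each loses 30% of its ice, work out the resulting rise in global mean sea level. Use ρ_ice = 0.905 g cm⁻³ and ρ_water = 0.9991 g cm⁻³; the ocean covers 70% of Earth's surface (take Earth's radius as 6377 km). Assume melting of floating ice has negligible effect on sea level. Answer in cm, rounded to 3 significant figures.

Svalund: 0.3 × 224 km³ × (905/999.1) = 60.87 km³ of water.
Ostith: 0.3 × 3490 Gt = 1.047×10^15 kg; dividing by ρ_w = 0.9991 g cm⁻³ = 999.1 kg m⁻³ gives 1.048×10^12 m³ of water.
The Ravell floating ice tongue is floating and already displaces its own weight of water, so its melt adds essentially nothing to sea level.
Total added water ≈ 1.109×10^12 m³ over 3.58×10^14 m² → Δh = 3.10×10^-3 m = 0.310 cm.

≈ 0.310 cm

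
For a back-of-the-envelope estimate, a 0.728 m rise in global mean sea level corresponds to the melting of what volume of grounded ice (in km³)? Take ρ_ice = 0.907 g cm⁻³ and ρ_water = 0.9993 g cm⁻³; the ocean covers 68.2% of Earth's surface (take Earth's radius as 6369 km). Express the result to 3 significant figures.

≈ 2.79×10^5 km³

Required water volume = Δh × A = 0.728 m × 3.48×10^14 m² = 2.531×10^14 m³ = 2.531×10^5 km³.
Ice volume = water volume × ρ_w/ρ_ice = 2.531×10^5 × 999.3/907 = 2.79×10^5 km³.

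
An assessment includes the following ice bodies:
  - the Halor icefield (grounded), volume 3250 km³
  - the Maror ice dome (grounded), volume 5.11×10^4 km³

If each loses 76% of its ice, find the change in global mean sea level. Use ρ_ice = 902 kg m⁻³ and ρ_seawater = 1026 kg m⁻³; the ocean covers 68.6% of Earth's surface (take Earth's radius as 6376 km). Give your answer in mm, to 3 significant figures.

Halor: 0.76 × 3250 km³ × (902/1026) = 2171 km³ of water.
Maror: 0.76 × 5.11×10^4 km³ × (902/1026) = 3.414×10^4 km³ of water.
Total added water ≈ 3.631×10^13 m³ over 3.50×10^14 m² → Δh = 0.104 m = 104 mm.

≈ 104 mm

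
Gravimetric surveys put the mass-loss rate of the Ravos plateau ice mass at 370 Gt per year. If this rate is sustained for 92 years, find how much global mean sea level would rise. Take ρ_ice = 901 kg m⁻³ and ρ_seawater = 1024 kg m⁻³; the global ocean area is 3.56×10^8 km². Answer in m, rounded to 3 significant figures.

Total mass lost = 370 Gt/yr × 92 yr = 3.404×10^4 Gt = 3.404×10^16 kg.
ρ_w = 1024 kg m⁻³, so water volume = 3.404×10^16 / 1024 = 3.324×10^13 m³.
Δh = 3.324×10^13 / 3.56×10^14 = 0.0934 m.

≈ 0.0934 m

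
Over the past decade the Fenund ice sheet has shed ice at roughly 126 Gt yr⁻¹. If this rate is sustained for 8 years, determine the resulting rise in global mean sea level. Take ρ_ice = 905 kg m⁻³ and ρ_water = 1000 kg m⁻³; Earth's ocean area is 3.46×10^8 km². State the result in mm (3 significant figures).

≈ 2.91 mm

Total mass lost = 126 Gt/yr × 8 yr = 1008 Gt = 1.008×10^15 kg.
ρ_w = 1000 kg m⁻³, so water volume = 1.008×10^15 / 1000 = 1.008×10^12 m³.
Δh = 1.008×10^12 / 3.46×10^14 = 2.91×10^-3 m = 2.91 mm.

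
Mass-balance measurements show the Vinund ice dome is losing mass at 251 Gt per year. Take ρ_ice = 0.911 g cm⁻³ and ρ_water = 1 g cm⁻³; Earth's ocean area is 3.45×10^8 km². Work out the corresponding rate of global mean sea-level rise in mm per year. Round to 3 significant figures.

ρ_w = 1 g cm⁻³ = 1000 kg m⁻³. Annual water volume added = 251 Gt / ρ_w = 2.510×10^14 kg / 1000 kg m⁻³ = 2.510×10^11 m³.
Δh per year = 2.510×10^11 / 3.45×10^14 = 7.28×10^-4 m = 0.728 mm.

≈ 0.728 mm/yr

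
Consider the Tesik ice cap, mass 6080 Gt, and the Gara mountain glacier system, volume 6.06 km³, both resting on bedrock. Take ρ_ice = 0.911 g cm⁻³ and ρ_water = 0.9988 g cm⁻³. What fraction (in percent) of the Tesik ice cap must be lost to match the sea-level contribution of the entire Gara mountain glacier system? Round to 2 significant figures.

≈ 0.091 %

Equal sea-level rise means equal mass of meltwater, i.e. equal mass of ice lost.
Ice mass of Gara: 5.521×10^12 kg; ice mass of Tesik: 6.080×10^15 kg.
Fraction required = 5.521×10^12 / 6.080×10^15 = 9.08×10^-4 → 0.091 %.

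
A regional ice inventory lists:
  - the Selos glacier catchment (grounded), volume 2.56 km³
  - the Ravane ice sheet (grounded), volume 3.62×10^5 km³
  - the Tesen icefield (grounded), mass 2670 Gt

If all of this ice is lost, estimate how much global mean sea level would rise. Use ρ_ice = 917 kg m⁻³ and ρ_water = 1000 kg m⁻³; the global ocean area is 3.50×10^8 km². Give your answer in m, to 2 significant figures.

≈ 0.96 m

Selos: 2.56 km³ × (917/1000) = 2.348 km³ of water.
Ravane: 3.62×10^5 km³ × (917/1000) = 3.320×10^5 km³ of water.
Tesen: 2670 Gt = 2.670×10^15 kg; dividing by ρ_w = 1000 kg m⁻³ gives 2.670×10^12 m³ of water.
Total added water ≈ 3.346×10^14 m³ over 3.50×10^14 m² → Δh = 0.956 m.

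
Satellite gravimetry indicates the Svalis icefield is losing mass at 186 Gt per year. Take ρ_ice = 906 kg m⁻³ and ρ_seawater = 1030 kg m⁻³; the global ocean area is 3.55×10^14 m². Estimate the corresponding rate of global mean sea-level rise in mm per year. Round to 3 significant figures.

ρ_w = 1030 kg m⁻³. Annual water volume added = 186 Gt / ρ_w = 1.860×10^14 kg / 1030 kg m⁻³ = 1.806×10^11 m³.
Δh per year = 1.806×10^11 / 3.55×10^14 = 5.09×10^-4 m = 0.509 mm.

≈ 0.509 mm/yr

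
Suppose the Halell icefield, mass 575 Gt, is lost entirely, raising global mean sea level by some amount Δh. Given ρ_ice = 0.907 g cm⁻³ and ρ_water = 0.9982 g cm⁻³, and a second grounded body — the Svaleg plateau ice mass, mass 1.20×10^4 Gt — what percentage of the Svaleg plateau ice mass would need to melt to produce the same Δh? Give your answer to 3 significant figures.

Equal sea-level rise means equal mass of meltwater, i.e. equal mass of ice lost.
Ice mass of Halell: 5.750×10^14 kg; ice mass of Svaleg: 1.200×10^16 kg.
Fraction required = 5.750×10^14 / 1.200×10^16 = 0.0479 → 4.79 %.

≈ 4.79 %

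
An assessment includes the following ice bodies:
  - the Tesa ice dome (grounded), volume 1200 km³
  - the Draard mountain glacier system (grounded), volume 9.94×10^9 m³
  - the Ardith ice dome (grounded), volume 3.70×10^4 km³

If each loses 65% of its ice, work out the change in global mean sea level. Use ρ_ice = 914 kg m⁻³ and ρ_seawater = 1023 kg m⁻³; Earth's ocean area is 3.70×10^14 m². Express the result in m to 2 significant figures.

Tesa: 0.65 × 1200 km³ × (914/1023) = 696.9 km³ of water.
Draard: 0.65 × 9.94×10^9 m³ × (914/1023) = 5.773×10^9 m³ of water.
Ardith: 0.65 × 3.70×10^4 km³ × (914/1023) = 2.149×10^4 km³ of water.
Total added water ≈ 2.219×10^13 m³ over 3.70×10^14 m² → Δh = 0.0600 m.

≈ 0.060 m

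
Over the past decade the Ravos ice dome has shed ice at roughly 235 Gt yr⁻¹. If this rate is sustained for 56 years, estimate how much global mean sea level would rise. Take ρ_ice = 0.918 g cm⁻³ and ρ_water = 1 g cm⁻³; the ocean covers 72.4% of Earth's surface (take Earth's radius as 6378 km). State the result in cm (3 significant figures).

≈ 3.56 cm

Total mass lost = 235 Gt/yr × 56 yr = 1.316×10^4 Gt = 1.316×10^16 kg.
ρ_w = 1 g cm⁻³ = 1000 kg m⁻³, so water volume = 1.316×10^16 / 1000 = 1.316×10^13 m³.
Δh = 1.316×10^13 / 3.70×10^14 = 0.0356 m = 3.56 cm.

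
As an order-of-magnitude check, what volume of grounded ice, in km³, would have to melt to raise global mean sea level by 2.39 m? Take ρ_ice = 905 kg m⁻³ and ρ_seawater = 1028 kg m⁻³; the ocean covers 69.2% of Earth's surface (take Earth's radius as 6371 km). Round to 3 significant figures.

≈ 9.58×10^5 km³

Required water volume = Δh × A = 2.39 m × 3.53×10^14 m² = 8.436×10^14 m³ = 8.436×10^5 km³.
Ice volume = water volume × ρ_w/ρ_ice = 8.436×10^5 × 1028/905 = 9.58×10^5 km³.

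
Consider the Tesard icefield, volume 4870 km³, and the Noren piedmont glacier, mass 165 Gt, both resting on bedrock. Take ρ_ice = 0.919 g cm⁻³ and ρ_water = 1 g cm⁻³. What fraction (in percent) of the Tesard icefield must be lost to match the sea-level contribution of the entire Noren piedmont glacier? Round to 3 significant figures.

Equal sea-level rise means equal mass of meltwater, i.e. equal mass of ice lost.
Ice mass of Noren: 1.650×10^14 kg; ice mass of Tesard: 4.476×10^15 kg.
Fraction required = 1.650×10^14 / 4.476×10^15 = 0.0369 → 3.69 %.

≈ 3.69 %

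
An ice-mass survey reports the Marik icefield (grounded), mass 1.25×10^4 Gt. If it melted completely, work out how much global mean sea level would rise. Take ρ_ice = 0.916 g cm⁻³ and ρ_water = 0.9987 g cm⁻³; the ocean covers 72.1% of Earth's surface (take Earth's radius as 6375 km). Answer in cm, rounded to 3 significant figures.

≈ 3.40 cm

Marik: 1.25×10^4 Gt = 1.250×10^16 kg; dividing by ρ_w = 0.9987 g cm⁻³ = 998.7 kg m⁻³ gives 1.252×10^13 m³ of water.
Spread over 3.68×10^14 m² of ocean, Δh = 1.252×10^13 / 3.68×10^14 = 0.0340 m = 3.40 cm.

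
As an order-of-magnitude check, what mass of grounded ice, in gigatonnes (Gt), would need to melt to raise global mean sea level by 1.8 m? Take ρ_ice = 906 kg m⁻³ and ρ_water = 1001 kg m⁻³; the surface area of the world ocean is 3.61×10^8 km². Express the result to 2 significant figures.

Required water volume = Δh × A = 1.8 m × 3.61×10^14 m² = 6.498×10^14 m³.
ρ_w = 1001 kg m⁻³, so the mass of water = 6.498×10^14 m³ × 1001 kg m⁻³ = 6.504×10^17 kg = 6.5×10^5 Gt (and the same mass of ice, by conservation).

≈ 6.5×10^5 Gt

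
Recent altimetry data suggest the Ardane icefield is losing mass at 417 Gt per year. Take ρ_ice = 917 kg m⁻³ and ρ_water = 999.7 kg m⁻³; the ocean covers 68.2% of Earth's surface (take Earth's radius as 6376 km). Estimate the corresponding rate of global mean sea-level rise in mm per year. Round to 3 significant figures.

≈ 1.20 mm/yr

ρ_w = 999.7 kg m⁻³. Annual water volume added = 417 Gt / ρ_w = 4.170×10^14 kg / 999.7 kg m⁻³ = 4.171×10^11 m³.
Δh per year = 4.171×10^11 / 3.48×10^14 = 1.20×10^-3 m = 1.20 mm.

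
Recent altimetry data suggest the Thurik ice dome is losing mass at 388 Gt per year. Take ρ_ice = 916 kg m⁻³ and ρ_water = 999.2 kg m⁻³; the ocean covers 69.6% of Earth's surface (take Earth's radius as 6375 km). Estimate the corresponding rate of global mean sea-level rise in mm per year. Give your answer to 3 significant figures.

≈ 1.09 mm/yr

ρ_w = 999.2 kg m⁻³. Annual water volume added = 388 Gt / ρ_w = 3.880×10^14 kg / 999.2 kg m⁻³ = 3.883×10^11 m³.
Δh per year = 3.883×10^11 / 3.55×10^14 = 1.09×10^-3 m = 1.09 mm.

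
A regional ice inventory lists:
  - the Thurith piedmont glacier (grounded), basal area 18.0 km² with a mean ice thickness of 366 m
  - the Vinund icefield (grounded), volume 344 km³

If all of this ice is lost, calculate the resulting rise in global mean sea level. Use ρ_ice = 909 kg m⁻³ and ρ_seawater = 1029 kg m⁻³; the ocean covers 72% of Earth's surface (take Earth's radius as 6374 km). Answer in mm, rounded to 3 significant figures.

Thurith: ice volume = 18.0 km² × 366 m = 6.588 km³; 6.588 × (909/1029) = 5.820 km³ of water.
Vinund: 344 km³ × (909/1029) = 303.9 km³ of water.
Total added water ≈ 3.097×10^11 m³ over 3.68×10^14 m² → Δh = 8.43×10^-4 m = 0.843 mm.

≈ 0.843 mm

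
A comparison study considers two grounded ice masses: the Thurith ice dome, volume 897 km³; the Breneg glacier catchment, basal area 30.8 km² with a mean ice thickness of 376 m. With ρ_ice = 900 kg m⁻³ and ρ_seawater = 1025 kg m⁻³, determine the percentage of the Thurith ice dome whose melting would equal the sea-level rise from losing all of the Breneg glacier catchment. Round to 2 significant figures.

Equal sea-level rise means equal mass of meltwater, i.e. equal mass of ice lost.
Ice mass of Breneg: 1.042×10^13 kg; ice mass of Thurith: 8.073×10^14 kg.
Fraction required = 1.042×10^13 / 8.073×10^14 = 0.0129 → 1.3 %.

≈ 1.3 %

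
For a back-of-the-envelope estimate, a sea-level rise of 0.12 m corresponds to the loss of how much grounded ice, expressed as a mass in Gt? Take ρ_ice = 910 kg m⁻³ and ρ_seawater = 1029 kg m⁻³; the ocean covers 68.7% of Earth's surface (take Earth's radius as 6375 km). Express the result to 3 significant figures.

≈ 4.33×10^4 Gt

Required water volume = Δh × A = 0.12 m × 3.51×10^14 m² = 4.210×10^13 m³.
ρ_w = 1029 kg m⁻³, so the mass of water = 4.210×10^13 m³ × 1029 kg m⁻³ = 4.332×10^16 kg = 4.33×10^4 Gt (and the same mass of ice, by conservation).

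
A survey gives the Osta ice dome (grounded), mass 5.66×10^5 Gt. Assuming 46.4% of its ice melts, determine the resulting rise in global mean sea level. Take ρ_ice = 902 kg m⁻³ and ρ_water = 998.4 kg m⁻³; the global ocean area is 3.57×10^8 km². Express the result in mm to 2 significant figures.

Osta: 0.464 × 5.66×10^5 Gt = 2.626×10^17 kg; dividing by ρ_w = 998.4 kg m⁻³ gives 2.630×10^14 m³ of water.
Spread over 3.57×10^14 m² of ocean, Δh = 2.630×10^14 / 3.57×10^14 = 0.737 m = 740 mm.

≈ 740 mm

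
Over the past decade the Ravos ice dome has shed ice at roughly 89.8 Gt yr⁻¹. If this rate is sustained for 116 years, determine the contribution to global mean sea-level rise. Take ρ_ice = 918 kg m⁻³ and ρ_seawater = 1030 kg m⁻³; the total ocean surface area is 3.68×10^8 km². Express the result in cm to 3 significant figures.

Total mass lost = 89.8 Gt/yr × 116 yr = 1.042×10^4 Gt = 1.042×10^16 kg.
ρ_w = 1030 kg m⁻³, so water volume = 1.042×10^16 / 1030 = 1.011×10^13 m³.
Δh = 1.011×10^13 / 3.68×10^14 = 0.0275 m = 2.75 cm.

≈ 2.75 cm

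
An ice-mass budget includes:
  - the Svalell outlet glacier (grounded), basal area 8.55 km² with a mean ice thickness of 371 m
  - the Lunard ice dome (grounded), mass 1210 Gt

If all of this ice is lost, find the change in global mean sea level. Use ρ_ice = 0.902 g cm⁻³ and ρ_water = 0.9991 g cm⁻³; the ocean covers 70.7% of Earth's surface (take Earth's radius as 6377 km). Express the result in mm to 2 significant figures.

≈ 3.4 mm

Svalell: ice volume = 8.55 km² × 371 m = 3.172 km³; 3.172 × (902/999.1) = 2.864 km³ of water.
Lunard: 1210 Gt = 1.210×10^15 kg; dividing by ρ_w = 0.9991 g cm⁻³ = 999.1 kg m⁻³ gives 1.211×10^12 m³ of water.
Total added water ≈ 1.214×10^12 m³ over 3.61×10^14 m² → Δh = 3.36×10^-3 m = 3.4 mm.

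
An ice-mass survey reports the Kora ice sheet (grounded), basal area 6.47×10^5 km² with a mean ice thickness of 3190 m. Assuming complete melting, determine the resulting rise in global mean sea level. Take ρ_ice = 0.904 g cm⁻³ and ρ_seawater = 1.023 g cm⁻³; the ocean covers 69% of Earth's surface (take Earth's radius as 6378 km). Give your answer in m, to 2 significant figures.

Kora: ice volume = 6.47×10^5 km² × 3190 m = 2.064×10^6 km³; 2.064×10^6 × (904/1023) = 1.824×10^6 km³ of water.
Spread over 3.53×10^14 m² of ocean, Δh = 1.824×10^15 / 3.53×10^14 = 5.17 m.

≈ 5.2 m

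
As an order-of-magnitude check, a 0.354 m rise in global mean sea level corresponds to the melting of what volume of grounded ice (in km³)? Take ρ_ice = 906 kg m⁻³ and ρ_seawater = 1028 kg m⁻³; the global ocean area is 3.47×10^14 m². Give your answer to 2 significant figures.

≈ 1.4×10^5 km³

Required water volume = Δh × A = 0.354 m × 3.47×10^14 m² = 1.228×10^14 m³ = 1.228×10^5 km³.
Ice volume = water volume × ρ_w/ρ_ice = 1.228×10^5 × 1028/906 = 1.4×10^5 km³.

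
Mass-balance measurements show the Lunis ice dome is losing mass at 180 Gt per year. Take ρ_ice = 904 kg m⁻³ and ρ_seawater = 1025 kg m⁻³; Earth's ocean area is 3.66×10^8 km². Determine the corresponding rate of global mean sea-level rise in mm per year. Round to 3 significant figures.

ρ_w = 1025 kg m⁻³. Annual water volume added = 180 Gt / ρ_w = 1.800×10^14 kg / 1025 kg m⁻³ = 1.756×10^11 m³.
Δh per year = 1.756×10^11 / 3.66×10^14 = 4.80×10^-4 m = 0.480 mm.

≈ 0.480 mm/yr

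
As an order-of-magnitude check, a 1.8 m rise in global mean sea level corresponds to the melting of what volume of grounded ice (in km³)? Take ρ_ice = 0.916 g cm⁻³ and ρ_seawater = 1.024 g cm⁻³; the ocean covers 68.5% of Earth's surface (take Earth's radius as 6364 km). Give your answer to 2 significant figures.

Required water volume = Δh × A = 1.8 m × 3.49×10^14 m² = 6.275×10^14 m³ = 6.275×10^5 km³.
Ice volume = water volume × ρ_w/ρ_ice = 6.275×10^5 × 1024/916 = 7.0×10^5 km³.

≈ 7.0×10^5 km³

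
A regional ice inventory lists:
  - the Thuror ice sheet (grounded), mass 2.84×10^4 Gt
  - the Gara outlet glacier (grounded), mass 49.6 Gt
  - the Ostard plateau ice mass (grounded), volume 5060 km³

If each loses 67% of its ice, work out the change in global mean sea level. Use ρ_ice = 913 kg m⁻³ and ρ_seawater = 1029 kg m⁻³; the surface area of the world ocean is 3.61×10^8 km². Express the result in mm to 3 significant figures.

≈ 59.6 mm

Thuror: 0.67 × 2.84×10^4 Gt = 1.903×10^16 kg; dividing by ρ_w = 1029 kg m⁻³ gives 1.849×10^13 m³ of water.
Gara: 0.67 × 49.6 Gt = 3.323×10^13 kg; dividing by ρ_w = 1029 kg m⁻³ gives 3.230×10^10 m³ of water.
Ostard: 0.67 × 5060 km³ × (913/1029) = 3008 km³ of water.
Total added water ≈ 2.153×10^13 m³ over 3.61×10^14 m² → Δh = 0.0596 m = 59.6 mm.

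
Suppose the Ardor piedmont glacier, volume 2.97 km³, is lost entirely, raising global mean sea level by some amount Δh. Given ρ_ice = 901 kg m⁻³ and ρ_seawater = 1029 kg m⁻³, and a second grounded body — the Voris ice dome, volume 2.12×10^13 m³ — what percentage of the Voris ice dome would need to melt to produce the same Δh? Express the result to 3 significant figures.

Equal sea-level rise means equal mass of meltwater, i.e. equal mass of ice lost.
Ice mass of Ardor: 2.676×10^12 kg; ice mass of Voris: 1.910×10^16 kg.
Fraction required = 2.676×10^12 / 1.910×10^16 = 1.40×10^-4 → 0.0140 %.

≈ 0.0140 %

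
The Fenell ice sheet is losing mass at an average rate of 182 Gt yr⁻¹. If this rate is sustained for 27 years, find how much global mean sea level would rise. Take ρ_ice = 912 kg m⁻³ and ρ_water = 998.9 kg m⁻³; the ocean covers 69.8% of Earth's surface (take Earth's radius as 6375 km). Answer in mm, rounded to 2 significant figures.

≈ 14 mm

Total mass lost = 182 Gt/yr × 27 yr = 4914 Gt = 4.914×10^15 kg.
ρ_w = 998.9 kg m⁻³, so water volume = 4.914×10^15 / 998.9 = 4.919×10^12 m³.
Δh = 4.919×10^12 / 3.56×10^14 = 0.0138 m = 14 mm.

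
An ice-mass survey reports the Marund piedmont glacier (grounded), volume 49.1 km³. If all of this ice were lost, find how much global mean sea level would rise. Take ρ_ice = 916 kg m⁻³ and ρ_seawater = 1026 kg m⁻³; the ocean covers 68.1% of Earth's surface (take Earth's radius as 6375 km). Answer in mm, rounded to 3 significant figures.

≈ 0.126 mm

Marund: 49.1 km³ × (916/1026) = 43.84 km³ of water.
Spread over 3.48×10^14 m² of ocean, Δh = 4.384×10^10 / 3.48×10^14 = 1.26×10^-4 m = 0.126 mm.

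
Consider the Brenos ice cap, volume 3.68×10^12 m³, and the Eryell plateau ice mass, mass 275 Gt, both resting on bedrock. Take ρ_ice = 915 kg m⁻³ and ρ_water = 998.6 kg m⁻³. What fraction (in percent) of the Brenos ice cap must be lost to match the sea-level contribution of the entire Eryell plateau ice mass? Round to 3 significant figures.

Equal sea-level rise means equal mass of meltwater, i.e. equal mass of ice lost.
Ice mass of Eryell: 2.750×10^14 kg; ice mass of Brenos: 3.367×10^15 kg.
Fraction required = 2.750×10^14 / 3.367×10^15 = 0.0817 → 8.17 %.

≈ 8.17 %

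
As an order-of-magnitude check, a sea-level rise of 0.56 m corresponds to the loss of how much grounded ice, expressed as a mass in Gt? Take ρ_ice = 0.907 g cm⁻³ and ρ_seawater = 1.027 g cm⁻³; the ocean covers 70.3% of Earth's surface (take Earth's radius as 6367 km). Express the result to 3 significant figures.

Required water volume = Δh × A = 0.56 m × 3.58×10^14 m² = 2.006×10^14 m³.
ρ_w = 1.027 g cm⁻³ = 1027 kg m⁻³, so the mass of water = 2.006×10^14 m³ × 1027 kg m⁻³ = 2.060×10^17 kg = 2.06×10^5 Gt (and the same mass of ice, by conservation).

≈ 2.06×10^5 Gt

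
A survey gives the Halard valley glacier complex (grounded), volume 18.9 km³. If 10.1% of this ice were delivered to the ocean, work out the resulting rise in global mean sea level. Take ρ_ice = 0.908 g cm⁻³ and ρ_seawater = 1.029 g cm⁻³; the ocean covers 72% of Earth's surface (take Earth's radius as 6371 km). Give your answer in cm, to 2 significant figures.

Halard: 0.101 × 18.9 km³ × (908/1029) = 1.684 km³ of water.
Spread over 3.67×10^14 m² of ocean, Δh = 1.684×10^9 / 3.67×10^14 = 4.59×10^-6 m = 4.6×10^-4 cm.

≈ 4.6×10^-4 cm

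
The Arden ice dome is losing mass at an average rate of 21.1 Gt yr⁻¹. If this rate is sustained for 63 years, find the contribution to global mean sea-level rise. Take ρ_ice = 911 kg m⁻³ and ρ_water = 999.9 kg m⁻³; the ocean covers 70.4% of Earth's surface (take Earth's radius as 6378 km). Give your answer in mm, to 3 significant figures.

Total mass lost = 21.1 Gt/yr × 63 yr = 1329 Gt = 1.329×10^15 kg.
ρ_w = 999.9 kg m⁻³, so water volume = 1.329×10^15 / 999.9 = 1.329×10^12 m³.
Δh = 1.329×10^12 / 3.60×10^14 = 3.69×10^-3 m = 3.69 mm.

≈ 3.69 mm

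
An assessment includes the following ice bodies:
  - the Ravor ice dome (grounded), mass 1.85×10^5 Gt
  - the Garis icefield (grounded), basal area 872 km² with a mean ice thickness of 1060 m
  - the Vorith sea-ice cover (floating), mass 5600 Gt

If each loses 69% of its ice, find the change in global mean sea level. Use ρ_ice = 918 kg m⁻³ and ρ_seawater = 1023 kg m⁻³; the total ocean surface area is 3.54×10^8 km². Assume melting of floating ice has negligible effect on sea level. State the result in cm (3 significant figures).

Ravor: 0.69 × 1.85×10^5 Gt = 1.276×10^17 kg; dividing by ρ_w = 1023 kg m⁻³ gives 1.248×10^14 m³ of water.
Garis: ice volume = 872 km² × 1060 m = 924.3 km³; 0.69 × 924.3 × (918/1023) = 572.3 km³ of water.
The Vorith sea-ice cover is floating and already displaces its own weight of water, so its melt adds essentially nothing to sea level.
Total added water ≈ 1.254×10^14 m³ over 3.54×10^14 m² → Δh = 0.354 m = 35.4 cm.

≈ 35.4 cm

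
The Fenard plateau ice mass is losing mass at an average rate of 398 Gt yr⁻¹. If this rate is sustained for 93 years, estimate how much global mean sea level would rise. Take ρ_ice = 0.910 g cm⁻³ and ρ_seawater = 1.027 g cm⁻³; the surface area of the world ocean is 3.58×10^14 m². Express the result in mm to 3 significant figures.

Total mass lost = 398 Gt/yr × 93 yr = 3.701×10^4 Gt = 3.701×10^16 kg.
ρ_w = 1.027 g cm⁻³ = 1027 kg m⁻³, so water volume = 3.701×10^16 / 1027 = 3.604×10^13 m³.
Δh = 3.604×10^13 / 3.58×10^14 = 0.101 m = 101 mm.

≈ 101 mm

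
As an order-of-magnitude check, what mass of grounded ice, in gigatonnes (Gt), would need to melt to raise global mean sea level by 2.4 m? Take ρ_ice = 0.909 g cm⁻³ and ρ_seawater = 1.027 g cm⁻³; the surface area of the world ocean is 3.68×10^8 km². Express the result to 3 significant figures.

≈ 9.07×10^5 Gt

Required water volume = Δh × A = 2.4 m × 3.68×10^14 m² = 8.832×10^14 m³.
ρ_w = 1.027 g cm⁻³ = 1027 kg m⁻³, so the mass of water = 8.832×10^14 m³ × 1027 kg m⁻³ = 9.070×10^17 kg = 9.07×10^5 Gt (and the same mass of ice, by conservation).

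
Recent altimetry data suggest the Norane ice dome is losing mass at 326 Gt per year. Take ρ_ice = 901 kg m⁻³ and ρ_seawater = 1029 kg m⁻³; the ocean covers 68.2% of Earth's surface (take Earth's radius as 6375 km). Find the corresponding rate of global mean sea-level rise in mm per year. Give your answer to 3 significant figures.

≈ 0.910 mm/yr

ρ_w = 1029 kg m⁻³. Annual water volume added = 326 Gt / ρ_w = 3.260×10^14 kg / 1029 kg m⁻³ = 3.168×10^11 m³.
Δh per year = 3.168×10^11 / 3.48×10^14 = 9.10×10^-4 m = 0.910 mm.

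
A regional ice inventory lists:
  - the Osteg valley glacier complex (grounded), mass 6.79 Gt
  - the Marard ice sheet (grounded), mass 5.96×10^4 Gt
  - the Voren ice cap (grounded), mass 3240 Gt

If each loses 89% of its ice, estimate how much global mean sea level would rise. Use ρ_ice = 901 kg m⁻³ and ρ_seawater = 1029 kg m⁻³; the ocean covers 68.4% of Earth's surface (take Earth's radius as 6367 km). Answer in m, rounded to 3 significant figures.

Osteg: 0.89 × 6.79 Gt = 6.043×10^12 kg; dividing by ρ_w = 1029 kg m⁻³ gives 5.873×10^9 m³ of water.
Marard: 0.89 × 5.96×10^4 Gt = 5.304×10^16 kg; dividing by ρ_w = 1029 kg m⁻³ gives 5.155×10^13 m³ of water.
Voren: 0.89 × 3240 Gt = 2.884×10^15 kg; dividing by ρ_w = 1029 kg m⁻³ gives 2.802×10^12 m³ of water.
Total added water ≈ 5.436×10^13 m³ over 3.48×10^14 m² → Δh = 0.156 m.

≈ 0.156 m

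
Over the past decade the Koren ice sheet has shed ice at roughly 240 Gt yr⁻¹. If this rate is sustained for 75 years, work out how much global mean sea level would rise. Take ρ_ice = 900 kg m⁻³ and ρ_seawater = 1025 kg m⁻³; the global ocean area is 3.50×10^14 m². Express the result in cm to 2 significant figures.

Total mass lost = 240 Gt/yr × 75 yr = 1.800×10^4 Gt = 1.800×10^16 kg.
ρ_w = 1025 kg m⁻³, so water volume = 1.800×10^16 / 1025 = 1.756×10^13 m³.
Δh = 1.756×10^13 / 3.50×10^14 = 0.0502 m = 5.0 cm.

≈ 5.0 cm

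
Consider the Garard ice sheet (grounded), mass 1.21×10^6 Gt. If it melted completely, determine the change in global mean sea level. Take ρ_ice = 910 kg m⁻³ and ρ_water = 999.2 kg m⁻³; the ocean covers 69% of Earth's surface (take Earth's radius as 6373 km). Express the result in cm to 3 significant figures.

Garard: 1.21×10^6 Gt = 1.210×10^18 kg; dividing by ρ_w = 999.2 kg m⁻³ gives 1.211×10^15 m³ of water.
Spread over 3.52×10^14 m² of ocean, Δh = 1.211×10^15 / 3.52×10^14 = 3.44 m = 344 cm.

≈ 344 cm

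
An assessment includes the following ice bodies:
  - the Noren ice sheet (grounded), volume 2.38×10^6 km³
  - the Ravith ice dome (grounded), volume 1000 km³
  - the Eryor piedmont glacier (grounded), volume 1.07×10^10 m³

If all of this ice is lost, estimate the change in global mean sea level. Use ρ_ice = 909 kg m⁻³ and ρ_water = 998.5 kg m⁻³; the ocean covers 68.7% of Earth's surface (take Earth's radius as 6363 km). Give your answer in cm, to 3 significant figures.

≈ 620 cm

Noren: 2.38×10^6 km³ × (909/998.5) = 2.167×10^6 km³ of water.
Ravith: 1000 km³ × (909/998.5) = 910.4 km³ of water.
Eryor: 1.07×10^10 m³ × (909/998.5) = 9.741×10^9 m³ of water.
Total added water ≈ 2.168×10^15 m³ over 3.50×10^14 m² → Δh = 6.20 m = 620 cm.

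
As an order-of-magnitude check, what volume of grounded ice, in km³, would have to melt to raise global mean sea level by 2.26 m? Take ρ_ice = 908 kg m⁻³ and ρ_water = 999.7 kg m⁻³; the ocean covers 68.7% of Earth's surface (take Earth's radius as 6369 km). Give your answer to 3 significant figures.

≈ 8.71×10^5 km³

Required water volume = Δh × A = 2.26 m × 3.50×10^14 m² = 7.914×10^14 m³ = 7.914×10^5 km³.
Ice volume = water volume × ρ_w/ρ_ice = 7.914×10^5 × 999.7/908 = 8.71×10^5 km³.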